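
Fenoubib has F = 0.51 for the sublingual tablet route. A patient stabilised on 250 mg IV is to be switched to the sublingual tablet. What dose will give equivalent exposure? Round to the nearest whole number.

For equal systemic exposure: F × D_ev = D_iv
D_ev = D_iv / F = 250 / 0.51 = 490.196 mg

D_sublingual = 490 mg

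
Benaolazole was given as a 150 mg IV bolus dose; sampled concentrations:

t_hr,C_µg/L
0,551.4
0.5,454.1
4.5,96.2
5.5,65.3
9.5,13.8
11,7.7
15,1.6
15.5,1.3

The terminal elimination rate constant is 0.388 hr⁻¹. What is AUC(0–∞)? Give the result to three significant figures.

Trapezoidal AUC_0→15.5:
  [0→0.5]: (551.4+454.1)/2 × 0.5 = 251.375
  [0.5→4.5]: (454.1+96.2)/2 × 4 = 1100.6
  [4.5→5.5]: (96.2+65.3)/2 × 1 = 80.75
  [5.5→9.5]: (65.3+13.8)/2 × 4 = 158.2
  [9.5→11]: (13.8+7.7)/2 × 1.5 = 16.125
  [11→15]: (7.7+1.6)/2 × 4 = 18.6
  [15→15.5]: (1.6+1.3)/2 × 0.5 = 0.725
  Sum = 1626.375 µg/L·hr
Extrapolated tail: C_last / k_e = 1.3 / 0.388 = 3.351
AUC_0→∞ = 1626.375 + 3.351 = 1629.726 µg/L·hr

AUC = 1630 µg/L·hr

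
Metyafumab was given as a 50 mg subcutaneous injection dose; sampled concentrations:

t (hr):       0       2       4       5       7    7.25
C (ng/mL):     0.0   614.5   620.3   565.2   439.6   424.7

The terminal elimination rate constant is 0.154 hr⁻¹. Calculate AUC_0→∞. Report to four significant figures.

AUC = 6313 ng/mL·hr

Trapezoidal AUC_0→7.25:
  [0→2]: (0.0+614.5)/2 × 2 = 614.5
  [2→4]: (614.5+620.3)/2 × 2 = 1234.8
  [4→5]: (620.3+565.2)/2 × 1 = 592.75
  [5→7]: (565.2+439.6)/2 × 2 = 1004.8
  [7→7.25]: (439.6+424.7)/2 × 0.25 = 108.0375
  Sum = 3554.8875 ng/mL·hr
Extrapolated tail: C_last / k_e = 424.7 / 0.154 = 2757.792
AUC_0→∞ = 3554.8875 + 2757.792 = 6312.6795 ng/mL·hr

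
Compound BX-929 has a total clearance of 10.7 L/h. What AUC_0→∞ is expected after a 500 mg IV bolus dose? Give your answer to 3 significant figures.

AUC_0→∞ = Dose_iv / CL
        = 500 / 10.7 = 46.729 mg/L·h

AUC = 46.7 mg/L·h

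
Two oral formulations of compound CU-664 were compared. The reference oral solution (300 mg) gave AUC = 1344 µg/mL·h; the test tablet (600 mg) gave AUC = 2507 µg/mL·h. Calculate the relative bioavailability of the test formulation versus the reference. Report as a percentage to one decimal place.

F_rel = 93.3%

F_rel = (AUC_test/D_test) / (AUC_ref/D_ref)
      = (2507/600) / (1344/300)
      = 4.17833 / 4.48 = 0.9327 = 93.27%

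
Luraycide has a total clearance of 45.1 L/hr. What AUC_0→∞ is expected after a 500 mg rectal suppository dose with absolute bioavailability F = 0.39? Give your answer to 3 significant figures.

AUC = 4.32 mg/L·hr

AUC_0→∞ = F × Dose / CL
        = 0.39 × 500 / 45.1 = 4.32373 mg/L·hr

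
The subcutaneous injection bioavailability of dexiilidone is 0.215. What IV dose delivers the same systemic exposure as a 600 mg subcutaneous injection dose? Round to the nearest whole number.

D_iv = 129 mg

Systemic exposure from an extravascular dose = F × D_ev, so the equivalent IV dose is F × D_ev.
D_iv = F × D_ev = 0.215 × 600 = 129 mg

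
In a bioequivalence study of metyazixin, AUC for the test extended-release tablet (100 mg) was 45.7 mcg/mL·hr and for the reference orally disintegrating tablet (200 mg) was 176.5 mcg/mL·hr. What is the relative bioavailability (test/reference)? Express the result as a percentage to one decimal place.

F_rel = 51.8%

F_rel = (AUC_test/D_test) / (AUC_ref/D_ref)
      = (45.7/100) / (176.5/200)
      = 0.457 / 0.8825 = 0.5178 = 51.78%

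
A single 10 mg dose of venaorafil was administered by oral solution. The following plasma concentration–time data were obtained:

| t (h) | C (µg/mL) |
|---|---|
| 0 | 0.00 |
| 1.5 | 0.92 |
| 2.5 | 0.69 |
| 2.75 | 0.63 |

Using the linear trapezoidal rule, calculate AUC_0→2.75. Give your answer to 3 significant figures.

AUC = 1.66 µg/mL·h

Trapezoidal AUC_0→2.75:
  [0→1.5]: (0.00+0.92)/2 × 1.5 = 0.69
  [1.5→2.5]: (0.92+0.69)/2 × 1 = 0.805
  [2.5→2.75]: (0.69+0.63)/2 × 0.25 = 0.165
  Sum = 1.66 µg/mL·h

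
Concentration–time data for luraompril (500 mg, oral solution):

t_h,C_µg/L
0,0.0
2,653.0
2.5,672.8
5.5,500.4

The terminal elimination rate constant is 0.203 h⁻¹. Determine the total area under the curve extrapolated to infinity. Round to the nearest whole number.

AUC = 5209 µg/L·h

Trapezoidal AUC_0→5.5:
  [0→2]: (0.0+653.0)/2 × 2 = 653.0
  [2→2.5]: (653.0+672.8)/2 × 0.5 = 331.45
  [2.5→5.5]: (672.8+500.4)/2 × 3 = 1759.8
  Sum = 2744.25 µg/L·h
Extrapolated tail: C_last / k_e = 500.4 / 0.203 = 2465.025
AUC_0→∞ = 2744.25 + 2465.025 = 5209.275 µg/L·h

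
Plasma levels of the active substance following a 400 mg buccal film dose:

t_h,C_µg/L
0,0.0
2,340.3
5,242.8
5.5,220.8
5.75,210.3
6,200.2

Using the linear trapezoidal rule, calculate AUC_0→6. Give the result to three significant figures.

Trapezoidal AUC_0→6:
  [0→2]: (0.0+340.3)/2 × 2 = 340.3
  [2→5]: (340.3+242.8)/2 × 3 = 874.65
  [5→5.5]: (242.8+220.8)/2 × 0.5 = 115.9
  [5.5→5.75]: (220.8+210.3)/2 × 0.25 = 53.8875
  [5.75→6]: (210.3+200.2)/2 × 0.25 = 51.3125
  Sum = 1436.05 µg/L·h

AUC = 1440 µg/L·h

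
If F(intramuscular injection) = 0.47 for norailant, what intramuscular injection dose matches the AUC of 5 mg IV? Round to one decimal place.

For equal systemic exposure: F × D_ev = D_iv
D_ev = D_iv / F = 5 / 0.47 = 10.6383 mg

D_intramuscular = 10.6 mg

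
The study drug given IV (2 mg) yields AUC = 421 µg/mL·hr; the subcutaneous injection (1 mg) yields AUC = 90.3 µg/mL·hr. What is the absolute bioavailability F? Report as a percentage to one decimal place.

F = (AUC_ev / D_ev) / (AUC_iv / D_iv)
  = (90.3/1) / (421/2)
  = 90.3 / 210.5 = 0.4290
  = 42.90%

F = 42.9%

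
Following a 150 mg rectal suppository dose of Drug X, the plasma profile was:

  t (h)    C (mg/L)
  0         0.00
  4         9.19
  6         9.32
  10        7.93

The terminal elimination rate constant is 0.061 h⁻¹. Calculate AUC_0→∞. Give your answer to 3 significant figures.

Trapezoidal AUC_0→10:
  [0→4]: (0.00+9.19)/2 × 4 = 18.38
  [4→6]: (9.19+9.32)/2 × 2 = 18.51
  [6→10]: (9.32+7.93)/2 × 4 = 34.5
  Sum = 71.39 mg/L·h
Extrapolated tail: C_last / k_e = 7.93 / 0.061 = 130.000
AUC_0→∞ = 71.39 + 130.000 = 201.39 mg/L·h

AUC = 201 mg/L·h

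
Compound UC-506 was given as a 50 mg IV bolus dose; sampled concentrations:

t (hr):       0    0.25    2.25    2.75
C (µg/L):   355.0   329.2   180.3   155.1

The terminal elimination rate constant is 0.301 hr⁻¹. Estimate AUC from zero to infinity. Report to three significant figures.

AUC = 1190 µg/L·hr

Trapezoidal AUC_0→2.75:
  [0→0.25]: (355.0+329.2)/2 × 0.25 = 85.525
  [0.25→2.25]: (329.2+180.3)/2 × 2 = 509.5
  [2.25→2.75]: (180.3+155.1)/2 × 0.5 = 83.85
  Sum = 678.875 µg/L·hr
Extrapolated tail: C_last / k_e = 155.1 / 0.301 = 515.282
AUC_0→∞ = 678.875 + 515.282 = 1194.157 µg/L·hr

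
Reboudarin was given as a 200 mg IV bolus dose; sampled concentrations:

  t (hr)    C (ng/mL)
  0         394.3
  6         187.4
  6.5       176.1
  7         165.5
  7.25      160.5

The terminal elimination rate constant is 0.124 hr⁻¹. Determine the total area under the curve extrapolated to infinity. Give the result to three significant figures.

Trapezoidal AUC_0→7.25:
  [0→6]: (394.3+187.4)/2 × 6 = 1745.1
  [6→6.5]: (187.4+176.1)/2 × 0.5 = 90.875
  [6.5→7]: (176.1+165.5)/2 × 0.5 = 85.4
  [7→7.25]: (165.5+160.5)/2 × 0.25 = 40.75
  Sum = 1962.125 ng/mL·hr
Extrapolated tail: C_last / k_e = 160.5 / 0.124 = 1294.355
AUC_0→∞ = 1962.125 + 1294.355 = 3256.48 ng/mL·hr

AUC = 3260 ng/mL·hr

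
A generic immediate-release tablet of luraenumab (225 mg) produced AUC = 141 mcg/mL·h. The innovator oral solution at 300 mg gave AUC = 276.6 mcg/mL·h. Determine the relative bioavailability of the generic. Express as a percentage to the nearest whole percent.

F_rel = 68%

F_rel = (AUC_test/D_test) / (AUC_ref/D_ref)
      = (141/225) / (276.6/300)
      = 0.626667 / 0.922 = 0.6797 = 67.97%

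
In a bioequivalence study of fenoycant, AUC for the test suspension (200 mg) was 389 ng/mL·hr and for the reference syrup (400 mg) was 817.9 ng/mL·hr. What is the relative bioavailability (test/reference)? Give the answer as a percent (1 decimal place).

F_rel = (AUC_test/D_test) / (AUC_ref/D_ref)
      = (389/200) / (817.9/400)
      = 1.945 / 2.04475 = 0.9512 = 95.12%

F_rel = 95.1%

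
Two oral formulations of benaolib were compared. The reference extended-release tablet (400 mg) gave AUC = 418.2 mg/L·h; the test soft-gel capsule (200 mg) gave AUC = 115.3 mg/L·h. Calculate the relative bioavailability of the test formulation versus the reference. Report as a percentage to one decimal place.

F_rel = 55.1%

F_rel = (AUC_test/D_test) / (AUC_ref/D_ref)
      = (115.3/200) / (418.2/400)
      = 0.5765 / 1.0455 = 0.5514 = 55.14%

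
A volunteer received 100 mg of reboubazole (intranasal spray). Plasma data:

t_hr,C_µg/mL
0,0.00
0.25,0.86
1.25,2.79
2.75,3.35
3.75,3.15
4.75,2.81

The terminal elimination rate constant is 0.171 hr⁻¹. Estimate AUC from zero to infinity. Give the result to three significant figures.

Trapezoidal AUC_0→4.75:
  [0→0.25]: (0.00+0.86)/2 × 0.25 = 0.1075
  [0.25→1.25]: (0.86+2.79)/2 × 1 = 1.825
  [1.25→2.75]: (2.79+3.35)/2 × 1.5 = 4.605
  [2.75→3.75]: (3.35+3.15)/2 × 1 = 3.25
  [3.75→4.75]: (3.15+2.81)/2 × 1 = 2.98
  Sum = 12.7675 µg/mL·hr
Extrapolated tail: C_last / k_e = 2.81 / 0.171 = 16.433
AUC_0→∞ = 12.7675 + 16.433 = 29.2005 µg/mL·hr

AUC = 29.2 µg/mL·hr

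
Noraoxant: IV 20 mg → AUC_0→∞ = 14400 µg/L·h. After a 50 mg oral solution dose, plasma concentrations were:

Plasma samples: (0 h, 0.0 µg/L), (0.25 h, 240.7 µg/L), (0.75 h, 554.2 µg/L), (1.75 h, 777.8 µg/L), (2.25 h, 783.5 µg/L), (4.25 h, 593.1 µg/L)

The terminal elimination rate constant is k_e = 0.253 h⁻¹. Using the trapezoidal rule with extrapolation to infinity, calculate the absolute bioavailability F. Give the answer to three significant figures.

F = 0.139

Trapezoidal AUC_0→4.25 (oral solution):
  [0→0.25]: (0.0+240.7)/2 × 0.25 = 30.0875
  [0.25→0.75]: (240.7+554.2)/2 × 0.5 = 198.725
  [0.75→1.75]: (554.2+777.8)/2 × 1 = 666.0
  [1.75→2.25]: (777.8+783.5)/2 × 0.5 = 390.325
  [2.25→4.25]: (783.5+593.1)/2 × 2 = 1376.6
  Sum = 2661.7375 µg/L·h
Tail: C_last/k_e = 593.1/0.253 = 2344.269
AUC_0→∞ (oral solution) = 2661.7375 + 2344.269 = 5006.0065 µg/L·h
F = (AUC_ev/D_ev)/(AUC_iv/D_iv) = (5006.0065/50)/(14400/20) = 100.12013/720 = 0.1391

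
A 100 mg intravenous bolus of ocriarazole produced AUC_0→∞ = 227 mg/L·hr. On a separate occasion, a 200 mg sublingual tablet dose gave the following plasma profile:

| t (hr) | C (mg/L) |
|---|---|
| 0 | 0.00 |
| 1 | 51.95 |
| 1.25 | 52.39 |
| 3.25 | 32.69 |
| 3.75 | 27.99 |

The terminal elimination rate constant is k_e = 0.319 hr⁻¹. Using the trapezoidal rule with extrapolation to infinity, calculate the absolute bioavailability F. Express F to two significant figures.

Trapezoidal AUC_0→3.75 (sublingual tablet):
  [0→1]: (0.00+51.95)/2 × 1 = 25.975
  [1→1.25]: (51.95+52.39)/2 × 0.25 = 13.0425
  [1.25→3.25]: (52.39+32.69)/2 × 2 = 85.08
  [3.25→3.75]: (32.69+27.99)/2 × 0.5 = 15.17
  Sum = 139.2675 mg/L·hr
Tail: C_last/k_e = 27.99/0.319 = 87.743
AUC_0→∞ (sublingual tablet) = 139.2675 + 87.743 = 227.0105 mg/L·hr
F = (AUC_ev/D_ev)/(AUC_iv/D_iv) = (227.0105/200)/(227/100) = 1.1350525/2.27 = 0.5000

F = 0.50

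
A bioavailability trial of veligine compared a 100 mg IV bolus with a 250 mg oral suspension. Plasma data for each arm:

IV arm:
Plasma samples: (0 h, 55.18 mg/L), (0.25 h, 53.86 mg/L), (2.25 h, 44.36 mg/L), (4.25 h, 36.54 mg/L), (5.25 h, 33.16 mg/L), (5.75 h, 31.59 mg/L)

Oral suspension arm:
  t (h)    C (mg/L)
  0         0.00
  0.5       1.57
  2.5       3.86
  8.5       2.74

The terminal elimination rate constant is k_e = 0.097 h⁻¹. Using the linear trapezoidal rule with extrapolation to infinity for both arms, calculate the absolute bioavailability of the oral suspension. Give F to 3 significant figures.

F = 0.0378

Trapezoidal AUC_0→5.75 (IV):
  [0→0.25]: (55.18+53.86)/2 × 0.25 = 13.63
  [0.25→2.25]: (53.86+44.36)/2 × 2 = 98.22
  [2.25→4.25]: (44.36+36.54)/2 × 2 = 80.9
  [4.25→5.25]: (36.54+33.16)/2 × 1 = 34.85
  [5.25→5.75]: (33.16+31.59)/2 × 0.5 = 16.1875
  Sum = 243.7875 mg/L·h
IV tail: 31.59/0.097 = 325.670; AUC_iv,0→∞ = 243.7875 + 325.670 = 569.4575 mg/L·h
Trapezoidal AUC_0→8.5 (oral suspension):
  [0→0.5]: (0.00+1.57)/2 × 0.5 = 0.3925
  [0.5→2.5]: (1.57+3.86)/2 × 2 = 5.43
  [2.5→8.5]: (3.86+2.74)/2 × 6 = 19.8
  Sum = 25.6225 mg/L·h
oral suspension tail: 2.74/0.097 = 28.247; AUC_ev,0→∞ = 25.6225 + 28.247 = 53.8695 mg/L·h
F = (AUC_ev/D_ev)/(AUC_iv/D_iv) = (53.8695/250)/(569.4575/100) = 0.215478/5.694575 = 0.0378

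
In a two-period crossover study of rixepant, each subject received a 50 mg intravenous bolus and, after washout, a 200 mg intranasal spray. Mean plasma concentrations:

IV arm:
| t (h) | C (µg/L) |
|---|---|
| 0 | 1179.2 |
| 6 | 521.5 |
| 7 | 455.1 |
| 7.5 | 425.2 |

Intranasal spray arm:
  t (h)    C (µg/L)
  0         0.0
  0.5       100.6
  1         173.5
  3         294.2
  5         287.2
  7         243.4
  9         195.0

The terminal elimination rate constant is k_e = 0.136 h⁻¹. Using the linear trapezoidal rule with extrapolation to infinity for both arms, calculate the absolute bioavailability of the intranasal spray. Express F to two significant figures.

Trapezoidal AUC_0→7.5 (IV):
  [0→6]: (1179.2+521.5)/2 × 6 = 5102.1
  [6→7]: (521.5+455.1)/2 × 1 = 488.3
  [7→7.5]: (455.1+425.2)/2 × 0.5 = 220.075
  Sum = 5810.475 µg/L·h
IV tail: 425.2/0.136 = 3126.471; AUC_iv,0→∞ = 5810.475 + 3126.471 = 8936.946 µg/L·h
Trapezoidal AUC_0→9 (intranasal spray):
  [0→0.5]: (0.0+100.6)/2 × 0.5 = 25.15
  [0.5→1]: (100.6+173.5)/2 × 0.5 = 68.525
  [1→3]: (173.5+294.2)/2 × 2 = 467.7
  [3→5]: (294.2+287.2)/2 × 2 = 581.4
  [5→7]: (287.2+243.4)/2 × 2 = 530.6
  [7→9]: (243.4+195.0)/2 × 2 = 438.4
  Sum = 2111.775 µg/L·h
intranasal spray tail: 195.0/0.136 = 1433.824; AUC_ev,0→∞ = 2111.775 + 1433.824 = 3545.599 µg/L·h
F = (AUC_ev/D_ev)/(AUC_iv/D_iv) = (3545.599/200)/(8936.946/50) = 17.727995/178.73892 = 0.0992

F = 0.099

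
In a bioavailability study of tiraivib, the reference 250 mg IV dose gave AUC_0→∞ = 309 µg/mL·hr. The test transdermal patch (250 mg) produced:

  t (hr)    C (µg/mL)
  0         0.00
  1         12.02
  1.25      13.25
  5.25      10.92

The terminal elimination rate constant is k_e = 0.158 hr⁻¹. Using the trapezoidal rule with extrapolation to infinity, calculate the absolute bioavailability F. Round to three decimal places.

F = 0.410

Trapezoidal AUC_0→5.25 (transdermal patch):
  [0→1]: (0.00+12.02)/2 × 1 = 6.01
  [1→1.25]: (12.02+13.25)/2 × 0.25 = 3.15875
  [1.25→5.25]: (13.25+10.92)/2 × 4 = 48.34
  Sum = 57.50875 µg/mL·hr
Tail: C_last/k_e = 10.92/0.158 = 69.114
AUC_0→∞ (transdermal patch) = 57.50875 + 69.114 = 126.62275 µg/mL·hr
F = (AUC_ev/D_ev)/(AUC_iv/D_iv) = (126.62275/250)/(309/250) = 0.506491/1.236 = 0.4098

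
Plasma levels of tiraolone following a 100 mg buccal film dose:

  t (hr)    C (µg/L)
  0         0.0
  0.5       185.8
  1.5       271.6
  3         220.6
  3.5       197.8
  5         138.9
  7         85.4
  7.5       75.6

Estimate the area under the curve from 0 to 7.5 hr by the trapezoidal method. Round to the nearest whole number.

Trapezoidal AUC_0→7.5:
  [0→0.5]: (0.0+185.8)/2 × 0.5 = 46.45
  [0.5→1.5]: (185.8+271.6)/2 × 1 = 228.7
  [1.5→3]: (271.6+220.6)/2 × 1.5 = 369.15
  [3→3.5]: (220.6+197.8)/2 × 0.5 = 104.6
  [3.5→5]: (197.8+138.9)/2 × 1.5 = 252.525
  [5→7]: (138.9+85.4)/2 × 2 = 224.3
  [7→7.5]: (85.4+75.6)/2 × 0.5 = 40.25
  Sum = 1265.975 µg/L·hr

AUC = 1266 µg/L·hr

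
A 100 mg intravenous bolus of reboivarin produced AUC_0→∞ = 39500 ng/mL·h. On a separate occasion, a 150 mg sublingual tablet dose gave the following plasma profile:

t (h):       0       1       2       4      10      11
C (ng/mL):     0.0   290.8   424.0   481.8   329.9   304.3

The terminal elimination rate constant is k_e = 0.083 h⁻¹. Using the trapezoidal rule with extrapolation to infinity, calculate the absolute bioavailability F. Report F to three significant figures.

Trapezoidal AUC_0→11 (sublingual tablet):
  [0→1]: (0.0+290.8)/2 × 1 = 145.4
  [1→2]: (290.8+424.0)/2 × 1 = 357.4
  [2→4]: (424.0+481.8)/2 × 2 = 905.8
  [4→10]: (481.8+329.9)/2 × 6 = 2435.1
  [10→11]: (329.9+304.3)/2 × 1 = 317.1
  Sum = 4160.8 ng/mL·h
Tail: C_last/k_e = 304.3/0.083 = 3666.265
AUC_0→∞ (sublingual tablet) = 4160.8 + 3666.265 = 7827.065 ng/mL·h
F = (AUC_ev/D_ev)/(AUC_iv/D_iv) = (7827.065/150)/(39500/100) = 52.1804/395 = 0.1321

F = 0.132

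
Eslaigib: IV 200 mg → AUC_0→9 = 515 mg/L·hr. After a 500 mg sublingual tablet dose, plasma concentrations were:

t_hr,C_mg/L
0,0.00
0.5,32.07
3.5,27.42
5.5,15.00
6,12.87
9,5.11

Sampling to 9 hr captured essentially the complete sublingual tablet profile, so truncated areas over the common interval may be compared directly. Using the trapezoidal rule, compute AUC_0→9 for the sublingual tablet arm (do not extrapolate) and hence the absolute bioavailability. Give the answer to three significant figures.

F = 0.135

Trapezoidal AUC_0→9 (sublingual tablet):
  [0→0.5]: (0.00+32.07)/2 × 0.5 = 8.0175
  [0.5→3.5]: (32.07+27.42)/2 × 3 = 89.235
  [3.5→5.5]: (27.42+15.00)/2 × 2 = 42.42
  [5.5→6]: (15.00+12.87)/2 × 0.5 = 6.9675
  [6→9]: (12.87+5.11)/2 × 3 = 26.97
  Sum = 173.61 mg/L·hr
F = (AUC_ev/D_ev)/(AUC_iv/D_iv) = (173.61/500)/(515/200) = 0.34722/2.575 = 0.1348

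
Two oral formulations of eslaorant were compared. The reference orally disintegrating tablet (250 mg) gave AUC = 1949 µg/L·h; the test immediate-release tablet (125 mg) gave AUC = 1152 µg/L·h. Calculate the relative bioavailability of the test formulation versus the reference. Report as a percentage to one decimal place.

F_rel = 118.2%

F_rel = (AUC_test/D_test) / (AUC_ref/D_ref)
      = (1152/125) / (1949/250)
      = 9.216 / 7.796 = 1.1821 = 118.21%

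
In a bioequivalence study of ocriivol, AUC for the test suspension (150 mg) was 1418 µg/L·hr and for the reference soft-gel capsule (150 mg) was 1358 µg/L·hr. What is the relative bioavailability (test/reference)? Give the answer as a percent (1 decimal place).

F_rel = (AUC_test/D_test) / (AUC_ref/D_ref)
      = (1418/150) / (1358/150)
      = 9.45333 / 9.05333 = 1.0442 = 104.42%

F_rel = 104.4%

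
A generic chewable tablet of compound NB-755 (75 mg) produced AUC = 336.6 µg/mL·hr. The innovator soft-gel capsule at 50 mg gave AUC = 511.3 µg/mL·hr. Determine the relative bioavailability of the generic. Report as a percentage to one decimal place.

F_rel = 43.9%

F_rel = (AUC_test/D_test) / (AUC_ref/D_ref)
      = (336.6/75) / (511.3/50)
      = 4.488 / 10.226 = 0.4389 = 43.89%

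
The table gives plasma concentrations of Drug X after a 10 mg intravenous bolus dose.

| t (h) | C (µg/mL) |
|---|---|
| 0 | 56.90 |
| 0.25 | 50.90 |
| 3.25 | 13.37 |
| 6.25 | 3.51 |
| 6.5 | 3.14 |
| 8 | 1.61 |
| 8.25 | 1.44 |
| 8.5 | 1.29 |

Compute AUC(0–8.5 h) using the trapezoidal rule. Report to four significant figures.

Trapezoidal AUC_0→8.5:
  [0→0.25]: (56.90+50.90)/2 × 0.25 = 13.475
  [0.25→3.25]: (50.90+13.37)/2 × 3 = 96.405
  [3.25→6.25]: (13.37+3.51)/2 × 3 = 25.32
  [6.25→6.5]: (3.51+3.14)/2 × 0.25 = 0.83125
  [6.5→8]: (3.14+1.61)/2 × 1.5 = 3.5625
  [8→8.25]: (1.61+1.44)/2 × 0.25 = 0.38125
  [8.25→8.5]: (1.44+1.29)/2 × 0.25 = 0.34125
  Sum = 140.31625 µg/mL·h

AUC = 140.3 µg/mL·h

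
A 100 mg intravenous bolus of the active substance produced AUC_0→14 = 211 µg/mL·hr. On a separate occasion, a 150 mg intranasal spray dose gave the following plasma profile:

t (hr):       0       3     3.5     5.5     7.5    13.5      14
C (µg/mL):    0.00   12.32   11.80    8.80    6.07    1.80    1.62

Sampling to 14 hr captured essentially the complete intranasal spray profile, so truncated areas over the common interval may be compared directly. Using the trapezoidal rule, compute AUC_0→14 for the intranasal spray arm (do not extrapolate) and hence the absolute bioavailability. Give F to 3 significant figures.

F = 0.267

Trapezoidal AUC_0→14 (intranasal spray):
  [0→3]: (0.00+12.32)/2 × 3 = 18.48
  [3→3.5]: (12.32+11.80)/2 × 0.5 = 6.03
  [3.5→5.5]: (11.80+8.80)/2 × 2 = 20.6
  [5.5→7.5]: (8.80+6.07)/2 × 2 = 14.87
  [7.5→13.5]: (6.07+1.80)/2 × 6 = 23.61
  [13.5→14]: (1.80+1.62)/2 × 0.5 = 0.855
  Sum = 84.445 µg/mL·hr
F = (AUC_ev/D_ev)/(AUC_iv/D_iv) = (84.445/150)/(211/100) = 0.562967/2.11 = 0.2668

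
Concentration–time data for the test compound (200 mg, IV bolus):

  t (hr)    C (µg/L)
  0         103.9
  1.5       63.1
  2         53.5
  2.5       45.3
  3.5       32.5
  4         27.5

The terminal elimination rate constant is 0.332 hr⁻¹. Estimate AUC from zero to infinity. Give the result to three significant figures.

AUC = 316 µg/L·hr

Trapezoidal AUC_0→4:
  [0→1.5]: (103.9+63.1)/2 × 1.5 = 125.25
  [1.5→2]: (63.1+53.5)/2 × 0.5 = 29.15
  [2→2.5]: (53.5+45.3)/2 × 0.5 = 24.7
  [2.5→3.5]: (45.3+32.5)/2 × 1 = 38.9
  [3.5→4]: (32.5+27.5)/2 × 0.5 = 15.0
  Sum = 233.0 µg/L·hr
Extrapolated tail: C_last / k_e = 27.5 / 0.332 = 82.831
AUC_0→∞ = 233.0 + 82.831 = 315.831 µg/L·hr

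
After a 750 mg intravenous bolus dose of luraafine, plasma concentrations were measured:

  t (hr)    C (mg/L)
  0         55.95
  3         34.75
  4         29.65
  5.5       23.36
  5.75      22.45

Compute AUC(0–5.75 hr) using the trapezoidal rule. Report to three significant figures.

Trapezoidal AUC_0→5.75:
  [0→3]: (55.95+34.75)/2 × 3 = 136.05
  [3→4]: (34.75+29.65)/2 × 1 = 32.2
  [4→5.5]: (29.65+23.36)/2 × 1.5 = 39.7575
  [5.5→5.75]: (23.36+22.45)/2 × 0.25 = 5.72625
  Sum = 213.73375 mg/L·hr

AUC = 214 mg/L·hr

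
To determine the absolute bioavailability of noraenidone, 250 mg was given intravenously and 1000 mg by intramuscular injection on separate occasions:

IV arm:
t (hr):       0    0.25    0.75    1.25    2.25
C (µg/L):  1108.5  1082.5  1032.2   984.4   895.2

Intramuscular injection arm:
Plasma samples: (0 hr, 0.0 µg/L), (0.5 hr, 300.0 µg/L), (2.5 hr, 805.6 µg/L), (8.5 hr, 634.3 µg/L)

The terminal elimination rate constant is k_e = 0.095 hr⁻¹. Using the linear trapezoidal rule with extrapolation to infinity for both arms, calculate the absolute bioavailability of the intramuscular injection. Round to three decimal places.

Trapezoidal AUC_0→2.25 (IV):
  [0→0.25]: (1108.5+1082.5)/2 × 0.25 = 273.875
  [0.25→0.75]: (1082.5+1032.2)/2 × 0.5 = 528.675
  [0.75→1.25]: (1032.2+984.4)/2 × 0.5 = 504.15
  [1.25→2.25]: (984.4+895.2)/2 × 1 = 939.8
  Sum = 2246.5 µg/L·hr
IV tail: 895.2/0.095 = 9423.158; AUC_iv,0→∞ = 2246.5 + 9423.158 = 11669.658 µg/L·hr
Trapezoidal AUC_0→8.5 (intramuscular injection):
  [0→0.5]: (0.0+300.0)/2 × 0.5 = 75.0
  [0.5→2.5]: (300.0+805.6)/2 × 2 = 1105.6
  [2.5→8.5]: (805.6+634.3)/2 × 6 = 4319.7
  Sum = 5500.3 µg/L·hr
intramuscular injection tail: 634.3/0.095 = 6676.842; AUC_ev,0→∞ = 5500.3 + 6676.842 = 12177.142 µg/L·hr
F = (AUC_ev/D_ev)/(AUC_iv/D_iv) = (12177.142/1000)/(11669.658/250) = 12.177142/46.678632 = 0.2609

F = 0.261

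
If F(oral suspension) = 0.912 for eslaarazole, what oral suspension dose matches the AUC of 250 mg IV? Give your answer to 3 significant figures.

D_oral = 274 mg

For equal systemic exposure: F × D_ev = D_iv
D_ev = D_iv / F = 250 / 0.912 = 274.123 mg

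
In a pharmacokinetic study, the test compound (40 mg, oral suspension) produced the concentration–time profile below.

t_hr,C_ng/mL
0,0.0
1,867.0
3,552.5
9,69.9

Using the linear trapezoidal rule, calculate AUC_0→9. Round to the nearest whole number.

AUC = 3720 ng/mL·hr

Trapezoidal AUC_0→9:
  [0→1]: (0.0+867.0)/2 × 1 = 433.5
  [1→3]: (867.0+552.5)/2 × 2 = 1419.5
  [3→9]: (552.5+69.9)/2 × 6 = 1867.2
  Sum = 3720.2 ng/mL·hr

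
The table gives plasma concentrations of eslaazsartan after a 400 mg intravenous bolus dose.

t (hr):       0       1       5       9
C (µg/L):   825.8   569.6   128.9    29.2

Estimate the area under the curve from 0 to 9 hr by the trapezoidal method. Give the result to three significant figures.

Trapezoidal AUC_0→9:
  [0→1]: (825.8+569.6)/2 × 1 = 697.7
  [1→5]: (569.6+128.9)/2 × 4 = 1397.0
  [5→9]: (128.9+29.2)/2 × 4 = 316.2
  Sum = 2410.9 µg/L·hr

AUC = 2410 µg/L·hr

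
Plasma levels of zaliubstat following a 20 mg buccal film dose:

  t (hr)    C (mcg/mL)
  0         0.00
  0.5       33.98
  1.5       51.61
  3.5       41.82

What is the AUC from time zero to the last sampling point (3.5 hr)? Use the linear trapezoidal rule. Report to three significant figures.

AUC = 145 mcg/mL·hr

Trapezoidal AUC_0→3.5:
  [0→0.5]: (0.00+33.98)/2 × 0.5 = 8.495
  [0.5→1.5]: (33.98+51.61)/2 × 1 = 42.795
  [1.5→3.5]: (51.61+41.82)/2 × 2 = 93.43
  Sum = 144.72 mcg/mL·hr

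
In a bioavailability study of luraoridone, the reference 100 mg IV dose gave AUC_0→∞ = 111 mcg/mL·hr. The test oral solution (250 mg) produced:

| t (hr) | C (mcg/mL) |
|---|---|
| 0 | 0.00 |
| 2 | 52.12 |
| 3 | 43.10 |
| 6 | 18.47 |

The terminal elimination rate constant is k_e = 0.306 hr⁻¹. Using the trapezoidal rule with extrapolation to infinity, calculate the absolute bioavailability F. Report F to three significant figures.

Trapezoidal AUC_0→6 (oral solution):
  [0→2]: (0.00+52.12)/2 × 2 = 52.12
  [2→3]: (52.12+43.10)/2 × 1 = 47.61
  [3→6]: (43.10+18.47)/2 × 3 = 92.355
  Sum = 192.085 mcg/mL·hr
Tail: C_last/k_e = 18.47/0.306 = 60.359
AUC_0→∞ (oral solution) = 192.085 + 60.359 = 252.444 mcg/mL·hr
F = (AUC_ev/D_ev)/(AUC_iv/D_iv) = (252.444/250)/(111/100) = 1.009776/1.11 = 0.9097

F = 0.910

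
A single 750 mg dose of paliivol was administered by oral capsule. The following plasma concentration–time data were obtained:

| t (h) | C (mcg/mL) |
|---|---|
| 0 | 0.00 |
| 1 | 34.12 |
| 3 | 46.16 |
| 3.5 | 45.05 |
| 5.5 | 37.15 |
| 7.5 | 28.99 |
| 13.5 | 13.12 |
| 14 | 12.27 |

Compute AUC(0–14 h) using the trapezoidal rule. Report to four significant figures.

AUC = 401.2 mcg/mL·h

Trapezoidal AUC_0→14:
  [0→1]: (0.00+34.12)/2 × 1 = 17.06
  [1→3]: (34.12+46.16)/2 × 2 = 80.28
  [3→3.5]: (46.16+45.05)/2 × 0.5 = 22.8025
  [3.5→5.5]: (45.05+37.15)/2 × 2 = 82.2
  [5.5→7.5]: (37.15+28.99)/2 × 2 = 66.14
  [7.5→13.5]: (28.99+13.12)/2 × 6 = 126.33
  [13.5→14]: (13.12+12.27)/2 × 0.5 = 6.3475
  Sum = 401.16 mcg/mL·h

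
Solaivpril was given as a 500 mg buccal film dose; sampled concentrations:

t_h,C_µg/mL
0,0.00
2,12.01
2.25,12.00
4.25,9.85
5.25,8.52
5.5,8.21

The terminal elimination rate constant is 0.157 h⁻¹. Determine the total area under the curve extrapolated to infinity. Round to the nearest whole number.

AUC = 100 µg/mL·h

Trapezoidal AUC_0→5.5:
  [0→2]: (0.00+12.01)/2 × 2 = 12.01
  [2→2.25]: (12.01+12.00)/2 × 0.25 = 3.00125
  [2.25→4.25]: (12.00+9.85)/2 × 2 = 21.85
  [4.25→5.25]: (9.85+8.52)/2 × 1 = 9.185
  [5.25→5.5]: (8.52+8.21)/2 × 0.25 = 2.09125
  Sum = 48.1375 µg/mL·h
Extrapolated tail: C_last / k_e = 8.21 / 0.157 = 52.293
AUC_0→∞ = 48.1375 + 52.293 = 100.4305 µg/mL·h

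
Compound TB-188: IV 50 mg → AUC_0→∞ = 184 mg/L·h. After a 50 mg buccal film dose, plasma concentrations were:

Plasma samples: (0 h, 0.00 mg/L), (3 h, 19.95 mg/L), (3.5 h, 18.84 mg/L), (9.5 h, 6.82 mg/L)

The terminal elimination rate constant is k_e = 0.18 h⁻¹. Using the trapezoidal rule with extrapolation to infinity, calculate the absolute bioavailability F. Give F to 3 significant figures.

F = 0.840

Trapezoidal AUC_0→9.5 (buccal film):
  [0→3]: (0.00+19.95)/2 × 3 = 29.925
  [3→3.5]: (19.95+18.84)/2 × 0.5 = 9.6975
  [3.5→9.5]: (18.84+6.82)/2 × 6 = 76.98
  Sum = 116.6025 mg/L·h
Tail: C_last/k_e = 6.82/0.18 = 37.889
AUC_0→∞ (buccal film) = 116.6025 + 37.889 = 154.4915 mg/L·h
F = (AUC_ev/D_ev)/(AUC_iv/D_iv) = (154.4915/50)/(184/50) = 3.08983/3.68 = 0.8396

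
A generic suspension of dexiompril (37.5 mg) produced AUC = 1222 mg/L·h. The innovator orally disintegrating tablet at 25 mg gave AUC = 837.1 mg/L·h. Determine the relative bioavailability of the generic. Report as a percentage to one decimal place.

F_rel = (AUC_test/D_test) / (AUC_ref/D_ref)
      = (1222/37.5) / (837.1/25)
      = 32.5867 / 33.484 = 0.9732 = 97.32%

F_rel = 97.3%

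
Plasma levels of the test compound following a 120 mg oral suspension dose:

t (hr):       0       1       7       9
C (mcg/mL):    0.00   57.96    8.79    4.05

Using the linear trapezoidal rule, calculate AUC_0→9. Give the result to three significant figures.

Trapezoidal AUC_0→9:
  [0→1]: (0.00+57.96)/2 × 1 = 28.98
  [1→7]: (57.96+8.79)/2 × 6 = 200.25
  [7→9]: (8.79+4.05)/2 × 2 = 12.84
  Sum = 242.07 mcg/mL·hr

AUC = 242 mcg/mL·hr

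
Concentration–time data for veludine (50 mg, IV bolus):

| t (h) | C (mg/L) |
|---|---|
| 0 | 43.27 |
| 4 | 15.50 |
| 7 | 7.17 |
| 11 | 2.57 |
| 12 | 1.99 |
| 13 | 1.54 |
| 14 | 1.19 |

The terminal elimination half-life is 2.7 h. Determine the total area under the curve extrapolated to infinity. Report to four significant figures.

Trapezoidal AUC_0→14:
  [0→4]: (43.27+15.50)/2 × 4 = 117.54
  [4→7]: (15.50+7.17)/2 × 3 = 34.005
  [7→11]: (7.17+2.57)/2 × 4 = 19.48
  [11→12]: (2.57+1.99)/2 × 1 = 2.28
  [12→13]: (1.99+1.54)/2 × 1 = 1.765
  [13→14]: (1.54+1.19)/2 × 1 = 1.365
  Sum = 176.435 mg/L·h
k_e = ln2 / t½ = 0.693147 / 2.7 = 0.2567 h^-1
Extrapolated tail: C_last / k_e = 1.19 / 0.2567 = 4.636
AUC_0→∞ = 176.435 + 4.636 = 181.071 mg/L·h

AUC = 181.1 mg/L·h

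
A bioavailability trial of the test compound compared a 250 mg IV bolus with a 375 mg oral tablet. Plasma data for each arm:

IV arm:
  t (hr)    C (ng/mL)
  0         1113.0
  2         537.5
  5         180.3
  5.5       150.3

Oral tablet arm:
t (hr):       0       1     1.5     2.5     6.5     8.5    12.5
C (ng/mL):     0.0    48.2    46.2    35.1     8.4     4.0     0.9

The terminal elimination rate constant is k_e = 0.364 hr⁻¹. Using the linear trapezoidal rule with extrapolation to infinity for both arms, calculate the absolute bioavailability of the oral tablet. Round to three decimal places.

Trapezoidal AUC_0→5.5 (IV):
  [0→2]: (1113.0+537.5)/2 × 2 = 1650.5
  [2→5]: (537.5+180.3)/2 × 3 = 1076.7
  [5→5.5]: (180.3+150.3)/2 × 0.5 = 82.65
  Sum = 2809.85 ng/mL·hr
IV tail: 150.3/0.364 = 412.912; AUC_iv,0→∞ = 2809.85 + 412.912 = 3222.762 ng/mL·hr
Trapezoidal AUC_0→12.5 (oral tablet):
  [0→1]: (0.0+48.2)/2 × 1 = 24.1
  [1→1.5]: (48.2+46.2)/2 × 0.5 = 23.6
  [1.5→2.5]: (46.2+35.1)/2 × 1 = 40.65
  [2.5→6.5]: (35.1+8.4)/2 × 4 = 87.0
  [6.5→8.5]: (8.4+4.0)/2 × 2 = 12.4
  [8.5→12.5]: (4.0+0.9)/2 × 4 = 9.8
  Sum = 197.55 ng/mL·hr
oral tablet tail: 0.9/0.364 = 2.473; AUC_ev,0→∞ = 197.55 + 2.473 = 200.023 ng/mL·hr
F = (AUC_ev/D_ev)/(AUC_iv/D_iv) = (200.023/375)/(3222.762/250) = 0.533395/12.891048 = 0.0414

F = 0.041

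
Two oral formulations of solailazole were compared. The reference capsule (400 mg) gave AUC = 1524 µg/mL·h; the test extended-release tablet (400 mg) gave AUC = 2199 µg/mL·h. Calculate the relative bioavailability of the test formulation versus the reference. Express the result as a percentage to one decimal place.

F_rel = 144.3%

F_rel = (AUC_test/D_test) / (AUC_ref/D_ref)
      = (2199/400) / (1524/400)
      = 5.4975 / 3.81 = 1.4429 = 144.29%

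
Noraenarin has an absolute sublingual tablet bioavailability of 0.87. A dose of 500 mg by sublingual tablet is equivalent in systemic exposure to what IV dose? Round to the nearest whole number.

D_iv = 435 mg

Systemic exposure from an extravascular dose = F × D_ev, so the equivalent IV dose is F × D_ev.
D_iv = F × D_ev = 0.87 × 500 = 435 mg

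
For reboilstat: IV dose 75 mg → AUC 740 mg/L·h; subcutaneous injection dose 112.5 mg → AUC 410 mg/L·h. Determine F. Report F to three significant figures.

F = (AUC_ev / D_ev) / (AUC_iv / D_iv)
  = (410/112.5) / (740/75)
  = 3.64444 / 9.86667 = 0.3694

F = 0.369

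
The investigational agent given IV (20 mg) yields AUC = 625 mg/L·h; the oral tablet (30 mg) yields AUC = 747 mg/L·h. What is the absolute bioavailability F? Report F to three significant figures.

F = 0.797

F = (AUC_ev / D_ev) / (AUC_iv / D_iv)
  = (747/30) / (625/20)
  = 24.9 / 31.25 = 0.7968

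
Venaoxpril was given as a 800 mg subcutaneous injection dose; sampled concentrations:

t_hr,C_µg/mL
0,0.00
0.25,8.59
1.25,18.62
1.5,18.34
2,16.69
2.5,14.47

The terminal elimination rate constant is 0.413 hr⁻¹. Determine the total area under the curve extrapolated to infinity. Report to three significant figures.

AUC = 70.9 µg/mL·hr

Trapezoidal AUC_0→2.5:
  [0→0.25]: (0.00+8.59)/2 × 0.25 = 1.07375
  [0.25→1.25]: (8.59+18.62)/2 × 1 = 13.605
  [1.25→1.5]: (18.62+18.34)/2 × 0.25 = 4.62
  [1.5→2]: (18.34+16.69)/2 × 0.5 = 8.7575
  [2→2.5]: (16.69+14.47)/2 × 0.5 = 7.79
  Sum = 35.84625 µg/mL·hr
Extrapolated tail: C_last / k_e = 14.47 / 0.413 = 35.036
AUC_0→∞ = 35.84625 + 35.036 = 70.88225 µg/mL·hr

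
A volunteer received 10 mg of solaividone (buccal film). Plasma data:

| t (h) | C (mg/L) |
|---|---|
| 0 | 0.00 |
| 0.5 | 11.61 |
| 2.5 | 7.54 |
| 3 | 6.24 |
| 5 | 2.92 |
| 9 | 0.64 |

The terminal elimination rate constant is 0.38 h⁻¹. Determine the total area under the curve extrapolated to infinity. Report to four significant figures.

AUC = 43.46 mg/L·h

Trapezoidal AUC_0→9:
  [0→0.5]: (0.00+11.61)/2 × 0.5 = 2.9025
  [0.5→2.5]: (11.61+7.54)/2 × 2 = 19.15
  [2.5→3]: (7.54+6.24)/2 × 0.5 = 3.445
  [3→5]: (6.24+2.92)/2 × 2 = 9.16
  [5→9]: (2.92+0.64)/2 × 4 = 7.12
  Sum = 41.7775 mg/L·h
Extrapolated tail: C_last / k_e = 0.64 / 0.38 = 1.684
AUC_0→∞ = 41.7775 + 1.684 = 43.4615 mg/L·h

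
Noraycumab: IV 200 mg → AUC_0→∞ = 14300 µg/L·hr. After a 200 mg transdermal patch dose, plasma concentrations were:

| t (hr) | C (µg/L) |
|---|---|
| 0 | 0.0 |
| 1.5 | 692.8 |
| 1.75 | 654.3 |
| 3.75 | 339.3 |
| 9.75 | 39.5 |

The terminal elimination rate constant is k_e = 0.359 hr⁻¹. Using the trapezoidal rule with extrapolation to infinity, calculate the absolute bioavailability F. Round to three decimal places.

F = 0.205

Trapezoidal AUC_0→9.75 (transdermal patch):
  [0→1.5]: (0.0+692.8)/2 × 1.5 = 519.6
  [1.5→1.75]: (692.8+654.3)/2 × 0.25 = 168.3875
  [1.75→3.75]: (654.3+339.3)/2 × 2 = 993.6
  [3.75→9.75]: (339.3+39.5)/2 × 6 = 1136.4
  Sum = 2817.9875 µg/L·hr
Tail: C_last/k_e = 39.5/0.359 = 110.028
AUC_0→∞ (transdermal patch) = 2817.9875 + 110.028 = 2928.0155 µg/L·hr
F = (AUC_ev/D_ev)/(AUC_iv/D_iv) = (2928.0155/200)/(14300/200) = 14.6401/71.5 = 0.2048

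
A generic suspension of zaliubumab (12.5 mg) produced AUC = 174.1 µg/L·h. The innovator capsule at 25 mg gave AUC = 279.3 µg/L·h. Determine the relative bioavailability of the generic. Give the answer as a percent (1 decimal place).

F_rel = (AUC_test/D_test) / (AUC_ref/D_ref)
      = (174.1/12.5) / (279.3/25)
      = 13.928 / 11.172 = 1.2467 = 124.67%

F_rel = 124.7%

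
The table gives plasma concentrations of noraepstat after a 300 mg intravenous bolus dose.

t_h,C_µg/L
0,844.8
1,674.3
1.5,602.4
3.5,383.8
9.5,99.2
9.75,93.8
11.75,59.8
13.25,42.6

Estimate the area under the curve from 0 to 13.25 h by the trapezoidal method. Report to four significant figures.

AUC = 3768 µg/L·h

Trapezoidal AUC_0→13.25:
  [0→1]: (844.8+674.3)/2 × 1 = 759.55
  [1→1.5]: (674.3+602.4)/2 × 0.5 = 319.175
  [1.5→3.5]: (602.4+383.8)/2 × 2 = 986.2
  [3.5→9.5]: (383.8+99.2)/2 × 6 = 1449.0
  [9.5→9.75]: (99.2+93.8)/2 × 0.25 = 24.125
  [9.75→11.75]: (93.8+59.8)/2 × 2 = 153.6
  [11.75→13.25]: (59.8+42.6)/2 × 1.5 = 76.8
  Sum = 3768.45 µg/L·h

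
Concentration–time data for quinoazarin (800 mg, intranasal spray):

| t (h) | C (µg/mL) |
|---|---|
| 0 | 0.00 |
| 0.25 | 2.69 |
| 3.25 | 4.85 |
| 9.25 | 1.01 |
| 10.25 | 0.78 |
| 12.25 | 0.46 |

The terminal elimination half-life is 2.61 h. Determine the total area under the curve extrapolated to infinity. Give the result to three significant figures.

Trapezoidal AUC_0→12.25:
  [0→0.25]: (0.00+2.69)/2 × 0.25 = 0.33625
  [0.25→3.25]: (2.69+4.85)/2 × 3 = 11.31
  [3.25→9.25]: (4.85+1.01)/2 × 6 = 17.58
  [9.25→10.25]: (1.01+0.78)/2 × 1 = 0.895
  [10.25→12.25]: (0.78+0.46)/2 × 2 = 1.24
  Sum = 31.36125 µg/mL·h
k_e = ln2 / t½ = 0.693147 / 2.61 = 0.2656 h^-1
Extrapolated tail: C_last / k_e = 0.46 / 0.2656 = 1.732
AUC_0→∞ = 31.36125 + 1.732 = 33.09325 µg/mL·h

AUC = 33.1 µg/mL·h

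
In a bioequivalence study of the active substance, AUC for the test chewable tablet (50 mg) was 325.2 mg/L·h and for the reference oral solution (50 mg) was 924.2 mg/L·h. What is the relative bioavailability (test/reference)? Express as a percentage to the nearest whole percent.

F_rel = 35%

F_rel = (AUC_test/D_test) / (AUC_ref/D_ref)
      = (325.2/50) / (924.2/50)
      = 6.504 / 18.484 = 0.3519 = 35.19%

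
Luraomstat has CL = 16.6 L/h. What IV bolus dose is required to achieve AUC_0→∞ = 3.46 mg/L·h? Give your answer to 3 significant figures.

Dose_iv = CL × AUC_0→∞
     = 16.6 × 3.46 = 57.436 mg

Dose = 57.4 mg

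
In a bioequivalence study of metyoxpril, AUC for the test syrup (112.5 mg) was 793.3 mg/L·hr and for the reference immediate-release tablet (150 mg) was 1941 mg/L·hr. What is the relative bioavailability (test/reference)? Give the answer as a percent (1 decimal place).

F_rel = 54.5%

F_rel = (AUC_test/D_test) / (AUC_ref/D_ref)
      = (793.3/112.5) / (1941/150)
      = 7.05156 / 12.94 = 0.5449 = 54.49%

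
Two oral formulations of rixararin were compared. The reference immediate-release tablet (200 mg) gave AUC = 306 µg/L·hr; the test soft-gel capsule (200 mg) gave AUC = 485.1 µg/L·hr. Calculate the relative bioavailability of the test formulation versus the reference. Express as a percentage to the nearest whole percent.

F_rel = 159%

F_rel = (AUC_test/D_test) / (AUC_ref/D_ref)
      = (485.1/200) / (306/200)
      = 2.4255 / 1.53 = 1.5853 = 158.53%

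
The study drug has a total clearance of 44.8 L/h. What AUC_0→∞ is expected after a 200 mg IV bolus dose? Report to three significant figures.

AUC = 4.46 mg/L·h

AUC_0→∞ = Dose_iv / CL
        = 200 / 44.8 = 4.46429 mg/L·h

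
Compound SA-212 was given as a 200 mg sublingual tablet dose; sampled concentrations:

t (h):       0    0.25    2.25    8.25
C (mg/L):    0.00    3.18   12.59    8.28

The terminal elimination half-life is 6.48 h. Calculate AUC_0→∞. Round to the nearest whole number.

Trapezoidal AUC_0→8.25:
  [0→0.25]: (0.00+3.18)/2 × 0.25 = 0.3975
  [0.25→2.25]: (3.18+12.59)/2 × 2 = 15.77
  [2.25→8.25]: (12.59+8.28)/2 × 6 = 62.61
  Sum = 78.7775 mg/L·h
k_e = ln2 / t½ = 0.693147 / 6.48 = 0.1070 h^-1
Extrapolated tail: C_last / k_e = 8.28 / 0.107 = 77.383
AUC_0→∞ = 78.7775 + 77.383 = 156.1605 mg/L·h

AUC = 156 mg/L·h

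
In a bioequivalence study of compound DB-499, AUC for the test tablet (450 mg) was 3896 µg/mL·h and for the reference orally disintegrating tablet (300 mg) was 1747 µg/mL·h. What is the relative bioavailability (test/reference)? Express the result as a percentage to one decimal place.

F_rel = (AUC_test/D_test) / (AUC_ref/D_ref)
      = (3896/450) / (1747/300)
      = 8.65778 / 5.82333 = 1.4867 = 148.67%

F_rel = 148.7%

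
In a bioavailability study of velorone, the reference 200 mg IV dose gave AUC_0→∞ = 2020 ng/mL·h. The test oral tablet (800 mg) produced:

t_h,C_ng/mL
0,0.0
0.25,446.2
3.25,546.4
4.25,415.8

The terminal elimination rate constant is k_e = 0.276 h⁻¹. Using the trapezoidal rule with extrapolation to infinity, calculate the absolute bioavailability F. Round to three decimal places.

F = 0.437

Trapezoidal AUC_0→4.25 (oral tablet):
  [0→0.25]: (0.0+446.2)/2 × 0.25 = 55.775
  [0.25→3.25]: (446.2+546.4)/2 × 3 = 1488.9
  [3.25→4.25]: (546.4+415.8)/2 × 1 = 481.1
  Sum = 2025.775 ng/mL·h
Tail: C_last/k_e = 415.8/0.276 = 1506.522
AUC_0→∞ (oral tablet) = 2025.775 + 1506.522 = 3532.297 ng/mL·h
F = (AUC_ev/D_ev)/(AUC_iv/D_iv) = (3532.297/800)/(2020/200) = 4.41537/10.1 = 0.4372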